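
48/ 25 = 1.92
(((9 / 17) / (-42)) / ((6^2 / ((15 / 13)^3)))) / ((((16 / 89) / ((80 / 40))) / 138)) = -6908625 / 8366176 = -0.83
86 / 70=43 / 35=1.23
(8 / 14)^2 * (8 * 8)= 20.90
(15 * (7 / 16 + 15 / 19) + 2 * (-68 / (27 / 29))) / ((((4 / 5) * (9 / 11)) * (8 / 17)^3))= -283161270865 / 151289856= -1871.65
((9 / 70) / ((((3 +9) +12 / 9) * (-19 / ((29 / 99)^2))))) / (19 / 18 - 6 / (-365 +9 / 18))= -68121 / 1676890600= -0.00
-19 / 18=-1.06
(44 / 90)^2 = 484 / 2025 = 0.24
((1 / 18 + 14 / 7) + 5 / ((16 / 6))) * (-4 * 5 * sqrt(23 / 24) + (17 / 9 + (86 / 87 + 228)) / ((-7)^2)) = 17053297 / 920808 - 1415 * sqrt(138) / 216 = -58.44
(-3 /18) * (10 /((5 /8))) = -8 /3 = -2.67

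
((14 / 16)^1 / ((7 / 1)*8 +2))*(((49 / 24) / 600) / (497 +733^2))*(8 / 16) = 343 / 7186541875200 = 0.00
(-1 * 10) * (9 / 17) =-90 / 17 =-5.29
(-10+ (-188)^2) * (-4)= -141336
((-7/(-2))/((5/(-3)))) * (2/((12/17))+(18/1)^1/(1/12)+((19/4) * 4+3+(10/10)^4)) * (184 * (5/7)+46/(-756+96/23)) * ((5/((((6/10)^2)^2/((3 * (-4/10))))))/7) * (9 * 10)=7210215791875/181566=39711266.38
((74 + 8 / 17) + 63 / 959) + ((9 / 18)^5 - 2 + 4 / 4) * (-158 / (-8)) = 16516439 / 298112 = 55.40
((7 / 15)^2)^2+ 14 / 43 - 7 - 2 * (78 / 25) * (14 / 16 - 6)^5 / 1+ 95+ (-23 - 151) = 391911986667581 / 17832960000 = 21976.83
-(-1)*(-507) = -507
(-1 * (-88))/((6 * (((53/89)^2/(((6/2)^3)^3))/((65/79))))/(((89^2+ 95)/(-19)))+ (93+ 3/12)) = 1191444433882560/1262524921460381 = 0.94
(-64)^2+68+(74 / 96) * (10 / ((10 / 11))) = 200279 / 48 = 4172.48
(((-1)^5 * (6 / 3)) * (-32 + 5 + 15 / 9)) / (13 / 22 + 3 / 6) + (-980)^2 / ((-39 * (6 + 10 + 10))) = -1369958 / 1521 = -900.70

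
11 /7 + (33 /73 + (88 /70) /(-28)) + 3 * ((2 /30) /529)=3744660 /1892233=1.98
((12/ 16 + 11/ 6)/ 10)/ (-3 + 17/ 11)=-341/ 1920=-0.18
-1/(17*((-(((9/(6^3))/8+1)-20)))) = -192/61999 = -0.00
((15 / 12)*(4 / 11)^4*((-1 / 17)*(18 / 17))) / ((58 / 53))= -152640 / 122706221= -0.00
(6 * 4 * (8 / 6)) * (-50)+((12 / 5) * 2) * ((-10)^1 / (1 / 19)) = -2512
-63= -63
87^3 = 658503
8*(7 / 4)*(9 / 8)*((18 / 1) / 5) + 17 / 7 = 4139 / 70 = 59.13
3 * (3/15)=3/5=0.60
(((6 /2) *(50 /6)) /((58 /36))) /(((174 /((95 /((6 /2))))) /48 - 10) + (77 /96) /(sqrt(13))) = -437272992000 /278431233377 - 2729160000 *sqrt(13) /278431233377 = -1.61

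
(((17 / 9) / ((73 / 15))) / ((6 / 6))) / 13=85 / 2847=0.03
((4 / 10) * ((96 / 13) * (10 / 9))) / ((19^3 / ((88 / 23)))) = 11264 / 6152523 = 0.00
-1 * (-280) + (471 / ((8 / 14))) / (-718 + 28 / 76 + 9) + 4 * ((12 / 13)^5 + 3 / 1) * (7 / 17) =1898866211795 / 6665451936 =284.88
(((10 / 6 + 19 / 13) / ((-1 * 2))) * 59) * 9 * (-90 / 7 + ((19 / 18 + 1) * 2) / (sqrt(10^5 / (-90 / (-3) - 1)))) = 971730 / 91 - 133163 * sqrt(290) / 39000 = 10620.21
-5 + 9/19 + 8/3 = -106/57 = -1.86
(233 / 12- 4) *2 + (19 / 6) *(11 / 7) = 752 / 21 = 35.81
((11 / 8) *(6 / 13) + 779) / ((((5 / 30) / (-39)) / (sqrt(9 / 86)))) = -1094607 *sqrt(86) / 172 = -59017.25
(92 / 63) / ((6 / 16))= 736 / 189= 3.89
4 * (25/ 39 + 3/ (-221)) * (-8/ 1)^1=-1024/ 51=-20.08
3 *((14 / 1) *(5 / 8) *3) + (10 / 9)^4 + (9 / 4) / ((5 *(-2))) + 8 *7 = 35704741 / 262440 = 136.05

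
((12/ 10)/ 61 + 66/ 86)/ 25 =10323/ 327875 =0.03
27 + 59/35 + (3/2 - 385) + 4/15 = -14891/42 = -354.55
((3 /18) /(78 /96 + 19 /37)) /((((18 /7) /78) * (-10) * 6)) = -6734 /105975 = -0.06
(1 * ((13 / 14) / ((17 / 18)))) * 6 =702 / 119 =5.90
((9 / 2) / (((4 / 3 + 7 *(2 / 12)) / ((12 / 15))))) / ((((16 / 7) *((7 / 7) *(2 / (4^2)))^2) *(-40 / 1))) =-126 / 125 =-1.01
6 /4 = 3 /2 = 1.50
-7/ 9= -0.78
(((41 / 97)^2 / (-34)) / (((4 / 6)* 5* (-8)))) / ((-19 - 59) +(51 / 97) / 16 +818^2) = 5043 / 17122547215070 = 0.00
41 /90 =0.46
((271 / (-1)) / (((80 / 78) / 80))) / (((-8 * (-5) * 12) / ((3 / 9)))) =-3523 / 240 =-14.68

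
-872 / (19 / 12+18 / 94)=-491.32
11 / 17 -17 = -278 / 17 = -16.35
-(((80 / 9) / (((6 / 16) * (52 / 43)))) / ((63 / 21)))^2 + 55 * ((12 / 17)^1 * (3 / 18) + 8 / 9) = 238827670 / 18849753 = 12.67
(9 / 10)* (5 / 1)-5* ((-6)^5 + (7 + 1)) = 77689 / 2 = 38844.50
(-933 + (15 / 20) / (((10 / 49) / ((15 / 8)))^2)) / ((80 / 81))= -14427153 / 16384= -880.56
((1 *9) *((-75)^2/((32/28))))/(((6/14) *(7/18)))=1063125/4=265781.25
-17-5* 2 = -27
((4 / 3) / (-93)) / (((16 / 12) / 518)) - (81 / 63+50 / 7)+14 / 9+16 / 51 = -402701 / 33201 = -12.13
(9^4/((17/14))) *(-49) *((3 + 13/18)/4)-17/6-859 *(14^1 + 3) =-260975.67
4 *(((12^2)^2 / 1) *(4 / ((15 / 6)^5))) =10616832 / 3125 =3397.39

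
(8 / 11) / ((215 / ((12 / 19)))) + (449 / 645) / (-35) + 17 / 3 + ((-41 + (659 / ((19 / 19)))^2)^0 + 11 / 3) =48670714 / 4718175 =10.32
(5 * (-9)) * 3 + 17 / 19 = -2548 / 19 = -134.11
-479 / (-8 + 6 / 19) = 9101 / 146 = 62.34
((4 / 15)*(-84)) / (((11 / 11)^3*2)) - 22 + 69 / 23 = -151 / 5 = -30.20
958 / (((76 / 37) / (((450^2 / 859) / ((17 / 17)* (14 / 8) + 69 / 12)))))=239260500 / 16321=14659.67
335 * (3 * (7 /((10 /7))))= 9849 /2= 4924.50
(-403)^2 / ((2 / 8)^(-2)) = 162409 / 16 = 10150.56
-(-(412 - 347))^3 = 274625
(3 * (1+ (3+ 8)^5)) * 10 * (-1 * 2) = -9663120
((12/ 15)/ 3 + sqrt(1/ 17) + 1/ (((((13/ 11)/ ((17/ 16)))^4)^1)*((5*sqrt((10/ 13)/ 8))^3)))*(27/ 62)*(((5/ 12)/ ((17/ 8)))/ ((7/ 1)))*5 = 647381097*sqrt(65)/ 488190976000 + 225*sqrt(17)/ 62713 + 60/ 3689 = 0.04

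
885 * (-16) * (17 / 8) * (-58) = 1745220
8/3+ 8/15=16/5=3.20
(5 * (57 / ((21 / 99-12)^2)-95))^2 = 5121851233752100 / 22898045041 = 223680.72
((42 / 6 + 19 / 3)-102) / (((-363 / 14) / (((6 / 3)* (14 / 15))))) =104272 / 16335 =6.38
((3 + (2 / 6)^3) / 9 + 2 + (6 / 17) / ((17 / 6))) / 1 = 172900 / 70227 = 2.46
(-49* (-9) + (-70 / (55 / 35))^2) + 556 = 360737 / 121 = 2981.30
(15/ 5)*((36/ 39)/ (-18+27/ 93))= -124/ 793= -0.16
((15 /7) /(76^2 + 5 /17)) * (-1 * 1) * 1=-255 /687379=-0.00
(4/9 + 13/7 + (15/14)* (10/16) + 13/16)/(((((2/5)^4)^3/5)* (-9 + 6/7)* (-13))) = 2327880859375/218529792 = 10652.46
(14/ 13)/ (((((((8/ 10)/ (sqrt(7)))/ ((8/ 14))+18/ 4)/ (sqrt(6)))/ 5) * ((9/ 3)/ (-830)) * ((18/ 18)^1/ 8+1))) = -23240000 * sqrt(6)/ 77883+9296000 * sqrt(42)/ 700947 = -644.97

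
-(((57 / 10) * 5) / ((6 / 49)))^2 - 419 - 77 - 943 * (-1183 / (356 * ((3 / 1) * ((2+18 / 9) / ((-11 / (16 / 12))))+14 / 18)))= -5657583535 / 95408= -59298.84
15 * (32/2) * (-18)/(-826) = 2160/413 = 5.23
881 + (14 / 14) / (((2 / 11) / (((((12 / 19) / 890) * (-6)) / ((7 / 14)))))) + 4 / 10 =7451841 / 8455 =881.35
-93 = -93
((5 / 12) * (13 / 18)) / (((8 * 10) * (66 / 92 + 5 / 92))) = 299 / 61344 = 0.00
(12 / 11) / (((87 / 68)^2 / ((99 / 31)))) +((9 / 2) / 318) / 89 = 1047025797 / 491907628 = 2.13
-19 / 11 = -1.73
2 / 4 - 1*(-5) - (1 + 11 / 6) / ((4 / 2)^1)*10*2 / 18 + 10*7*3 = 5776 / 27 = 213.93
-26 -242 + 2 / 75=-20098 / 75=-267.97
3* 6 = 18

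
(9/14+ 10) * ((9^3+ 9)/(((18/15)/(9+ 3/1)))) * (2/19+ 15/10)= 16769205/133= 126084.25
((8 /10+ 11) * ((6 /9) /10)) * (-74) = -4366 /75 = -58.21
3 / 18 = 1 / 6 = 0.17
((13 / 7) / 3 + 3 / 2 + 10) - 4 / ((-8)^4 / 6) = 130241 / 10752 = 12.11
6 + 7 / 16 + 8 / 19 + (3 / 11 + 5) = 40567 / 3344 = 12.13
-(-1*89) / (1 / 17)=1513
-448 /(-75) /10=224 /375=0.60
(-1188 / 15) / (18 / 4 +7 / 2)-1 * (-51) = 411 / 10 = 41.10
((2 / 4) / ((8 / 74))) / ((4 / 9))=333 / 32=10.41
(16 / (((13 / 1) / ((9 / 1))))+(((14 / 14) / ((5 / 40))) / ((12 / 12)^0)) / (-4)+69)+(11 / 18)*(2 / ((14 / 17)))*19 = 174079 / 1638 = 106.28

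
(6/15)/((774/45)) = 1/43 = 0.02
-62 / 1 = -62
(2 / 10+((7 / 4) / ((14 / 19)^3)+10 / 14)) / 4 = 41463 / 31360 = 1.32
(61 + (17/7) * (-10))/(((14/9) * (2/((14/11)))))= 2313/154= 15.02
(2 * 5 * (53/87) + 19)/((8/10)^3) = 272875/5568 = 49.01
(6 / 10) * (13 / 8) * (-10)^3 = -975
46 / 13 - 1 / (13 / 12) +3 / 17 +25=6142 / 221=27.79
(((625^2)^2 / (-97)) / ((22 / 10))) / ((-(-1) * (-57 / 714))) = 181579589843750 / 20273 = 8956720260.63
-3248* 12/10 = -19488/5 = -3897.60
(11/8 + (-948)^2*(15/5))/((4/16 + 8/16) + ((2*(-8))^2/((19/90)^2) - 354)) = 7786375427/15568614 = 500.13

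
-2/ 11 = -0.18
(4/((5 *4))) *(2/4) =1/10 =0.10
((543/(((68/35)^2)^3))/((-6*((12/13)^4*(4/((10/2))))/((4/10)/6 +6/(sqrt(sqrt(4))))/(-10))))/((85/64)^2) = 1900597903465625/1735791675558912 +9502989517328125*sqrt(2)/192865741728768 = 70.78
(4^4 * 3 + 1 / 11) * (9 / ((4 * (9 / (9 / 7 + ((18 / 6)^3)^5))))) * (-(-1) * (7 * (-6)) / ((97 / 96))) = -114530269460.96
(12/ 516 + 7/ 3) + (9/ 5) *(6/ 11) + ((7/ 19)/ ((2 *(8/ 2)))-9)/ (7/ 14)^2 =-8756227/ 269610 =-32.48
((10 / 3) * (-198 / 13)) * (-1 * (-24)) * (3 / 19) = -47520 / 247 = -192.39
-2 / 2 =-1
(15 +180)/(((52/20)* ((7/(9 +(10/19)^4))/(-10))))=-887166750/912247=-972.51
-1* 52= -52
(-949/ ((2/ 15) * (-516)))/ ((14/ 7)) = 6.90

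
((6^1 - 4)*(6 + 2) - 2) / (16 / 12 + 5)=42 / 19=2.21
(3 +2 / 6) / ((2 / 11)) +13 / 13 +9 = 28.33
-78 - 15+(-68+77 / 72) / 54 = -366403 / 3888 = -94.24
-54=-54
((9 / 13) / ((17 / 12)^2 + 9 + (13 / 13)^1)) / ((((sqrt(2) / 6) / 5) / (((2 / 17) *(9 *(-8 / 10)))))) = -279936 *sqrt(2) / 382109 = -1.04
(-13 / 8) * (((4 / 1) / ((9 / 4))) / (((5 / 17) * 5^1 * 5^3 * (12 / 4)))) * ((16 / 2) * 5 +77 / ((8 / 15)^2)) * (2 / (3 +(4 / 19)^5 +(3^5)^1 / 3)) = -2176285504783 / 56158201800000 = -0.04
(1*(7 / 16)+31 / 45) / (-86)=-0.01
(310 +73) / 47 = 383 / 47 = 8.15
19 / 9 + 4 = 55 / 9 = 6.11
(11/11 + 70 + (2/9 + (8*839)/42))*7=14555/9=1617.22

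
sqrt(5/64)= 0.28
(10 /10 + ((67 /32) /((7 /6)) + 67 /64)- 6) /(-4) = 967 /1792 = 0.54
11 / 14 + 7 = 109 / 14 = 7.79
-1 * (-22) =22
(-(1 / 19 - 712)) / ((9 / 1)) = 1503 / 19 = 79.11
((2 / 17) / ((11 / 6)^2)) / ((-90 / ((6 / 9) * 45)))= -24 / 2057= -0.01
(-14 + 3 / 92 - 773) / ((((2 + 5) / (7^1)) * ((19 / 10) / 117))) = -48460.62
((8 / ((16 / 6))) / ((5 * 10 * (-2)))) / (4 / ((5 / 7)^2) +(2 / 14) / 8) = -0.00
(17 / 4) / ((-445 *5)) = -17 / 8900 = -0.00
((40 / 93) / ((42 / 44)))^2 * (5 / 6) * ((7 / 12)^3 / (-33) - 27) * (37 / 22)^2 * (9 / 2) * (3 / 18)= -263530959875 / 27187681752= -9.69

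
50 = 50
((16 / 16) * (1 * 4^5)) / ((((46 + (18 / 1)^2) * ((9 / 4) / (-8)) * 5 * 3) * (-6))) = 8192 / 74925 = 0.11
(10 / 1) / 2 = 5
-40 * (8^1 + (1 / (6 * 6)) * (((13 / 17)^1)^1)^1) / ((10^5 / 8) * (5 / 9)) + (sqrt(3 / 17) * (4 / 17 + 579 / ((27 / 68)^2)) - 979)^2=2018018030345676967 / 604391118750 - 29707394728 * sqrt(51) / 70227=317963.42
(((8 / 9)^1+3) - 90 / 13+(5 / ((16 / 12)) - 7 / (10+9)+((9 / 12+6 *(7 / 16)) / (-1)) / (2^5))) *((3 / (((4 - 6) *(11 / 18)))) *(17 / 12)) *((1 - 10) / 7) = 21064275 / 19475456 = 1.08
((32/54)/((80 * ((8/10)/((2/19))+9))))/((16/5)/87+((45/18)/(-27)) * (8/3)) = -0.00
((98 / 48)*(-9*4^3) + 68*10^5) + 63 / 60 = 135976501 / 20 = 6798825.05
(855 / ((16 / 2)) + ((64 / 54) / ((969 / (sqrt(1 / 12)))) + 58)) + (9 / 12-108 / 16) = 16*sqrt(3) / 78489 + 1271 / 8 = 158.88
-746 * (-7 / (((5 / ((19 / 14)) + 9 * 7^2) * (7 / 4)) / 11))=623656 / 8449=73.81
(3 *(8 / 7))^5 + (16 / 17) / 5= 473.96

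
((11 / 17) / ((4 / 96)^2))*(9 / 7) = 57024 / 119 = 479.19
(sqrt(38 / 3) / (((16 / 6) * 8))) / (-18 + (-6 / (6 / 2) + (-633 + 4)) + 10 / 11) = -11 * sqrt(114) / 456256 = -0.00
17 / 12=1.42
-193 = -193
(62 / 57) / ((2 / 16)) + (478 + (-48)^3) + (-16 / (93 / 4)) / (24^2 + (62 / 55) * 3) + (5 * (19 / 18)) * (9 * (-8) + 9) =-6218445689887 / 56307222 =-110437.80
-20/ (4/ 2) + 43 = 33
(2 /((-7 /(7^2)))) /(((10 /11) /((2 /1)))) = -154 /5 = -30.80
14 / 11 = 1.27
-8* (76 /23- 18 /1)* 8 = 21632 /23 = 940.52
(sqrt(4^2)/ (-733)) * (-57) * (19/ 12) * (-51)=-18411/ 733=-25.12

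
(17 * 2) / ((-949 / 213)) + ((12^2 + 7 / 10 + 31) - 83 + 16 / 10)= 822487 / 9490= 86.67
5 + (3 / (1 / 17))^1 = 56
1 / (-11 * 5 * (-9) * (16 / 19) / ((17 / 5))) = 0.01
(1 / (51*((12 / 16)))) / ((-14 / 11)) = -0.02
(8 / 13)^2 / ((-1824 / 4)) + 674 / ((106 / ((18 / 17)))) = 58426570 / 8679333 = 6.73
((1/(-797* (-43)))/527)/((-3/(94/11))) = -94/596006961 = -0.00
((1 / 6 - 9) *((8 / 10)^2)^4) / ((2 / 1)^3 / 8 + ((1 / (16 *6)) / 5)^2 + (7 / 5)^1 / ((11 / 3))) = -58686701568 / 54720171875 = -1.07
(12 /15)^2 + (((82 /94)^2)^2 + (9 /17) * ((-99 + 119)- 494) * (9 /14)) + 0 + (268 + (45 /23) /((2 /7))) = 76626641269929 /667784344850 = 114.75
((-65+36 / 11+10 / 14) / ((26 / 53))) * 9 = -1120473 / 1001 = -1119.35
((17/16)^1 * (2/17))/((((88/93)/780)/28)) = 126945/44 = 2885.11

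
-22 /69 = -0.32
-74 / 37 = -2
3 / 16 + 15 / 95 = 105 / 304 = 0.35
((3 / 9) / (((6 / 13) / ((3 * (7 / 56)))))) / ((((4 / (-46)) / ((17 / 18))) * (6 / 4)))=-5083 / 2592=-1.96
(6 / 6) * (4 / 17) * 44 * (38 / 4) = 1672 / 17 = 98.35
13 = 13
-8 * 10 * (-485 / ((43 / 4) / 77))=11950400 / 43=277916.28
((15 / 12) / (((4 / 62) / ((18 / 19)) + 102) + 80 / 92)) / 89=32085 / 235156156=0.00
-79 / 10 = -7.90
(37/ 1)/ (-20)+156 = 3083/ 20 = 154.15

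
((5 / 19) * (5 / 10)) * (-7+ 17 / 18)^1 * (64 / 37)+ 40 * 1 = 244360 / 6327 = 38.62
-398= -398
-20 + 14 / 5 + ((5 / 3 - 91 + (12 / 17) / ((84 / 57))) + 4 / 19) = -3589693 / 33915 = -105.84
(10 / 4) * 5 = 25 / 2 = 12.50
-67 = -67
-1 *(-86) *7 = 602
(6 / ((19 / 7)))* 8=336 / 19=17.68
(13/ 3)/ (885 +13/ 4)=52/ 10659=0.00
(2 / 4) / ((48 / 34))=17 / 48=0.35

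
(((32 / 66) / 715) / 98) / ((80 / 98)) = 1 / 117975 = 0.00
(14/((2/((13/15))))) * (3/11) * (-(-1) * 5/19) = 91/209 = 0.44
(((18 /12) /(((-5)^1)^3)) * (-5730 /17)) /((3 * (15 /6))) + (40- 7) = 71271 /2125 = 33.54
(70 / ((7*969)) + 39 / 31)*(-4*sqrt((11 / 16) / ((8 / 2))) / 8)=-38101*sqrt(11) / 480624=-0.26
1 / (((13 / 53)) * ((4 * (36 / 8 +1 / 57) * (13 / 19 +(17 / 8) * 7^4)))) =229596 / 5192822765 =0.00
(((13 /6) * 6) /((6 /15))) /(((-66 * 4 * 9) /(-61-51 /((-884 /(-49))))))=0.87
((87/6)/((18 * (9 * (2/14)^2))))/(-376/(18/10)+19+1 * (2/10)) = -0.02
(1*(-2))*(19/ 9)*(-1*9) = 38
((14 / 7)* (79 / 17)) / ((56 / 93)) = 7347 / 476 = 15.43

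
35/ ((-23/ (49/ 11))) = -1715/ 253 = -6.78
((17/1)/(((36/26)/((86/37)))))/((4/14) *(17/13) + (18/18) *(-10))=-864773/291708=-2.96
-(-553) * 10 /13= 425.38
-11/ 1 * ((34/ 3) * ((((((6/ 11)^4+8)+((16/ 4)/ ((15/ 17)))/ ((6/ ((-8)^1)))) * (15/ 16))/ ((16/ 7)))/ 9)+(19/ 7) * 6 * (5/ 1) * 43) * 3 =-465211007413/ 4024944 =-115581.98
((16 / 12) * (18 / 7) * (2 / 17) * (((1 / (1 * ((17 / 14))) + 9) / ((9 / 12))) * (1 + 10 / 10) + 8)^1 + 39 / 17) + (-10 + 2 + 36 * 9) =671813 / 2023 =332.09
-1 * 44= -44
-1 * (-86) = 86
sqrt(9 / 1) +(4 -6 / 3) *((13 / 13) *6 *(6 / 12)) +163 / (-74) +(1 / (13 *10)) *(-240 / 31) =6.74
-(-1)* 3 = 3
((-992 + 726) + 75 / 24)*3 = -6309 / 8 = -788.62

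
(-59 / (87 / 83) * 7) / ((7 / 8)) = -39176 / 87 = -450.30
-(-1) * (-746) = -746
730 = 730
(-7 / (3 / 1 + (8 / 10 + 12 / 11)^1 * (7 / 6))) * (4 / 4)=-1155 / 859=-1.34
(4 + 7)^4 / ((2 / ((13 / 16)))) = 190333 / 32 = 5947.91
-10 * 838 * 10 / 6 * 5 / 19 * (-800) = 167600000 / 57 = 2940350.88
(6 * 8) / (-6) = -8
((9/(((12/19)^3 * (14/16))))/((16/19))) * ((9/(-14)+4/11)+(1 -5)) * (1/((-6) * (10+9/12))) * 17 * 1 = 1459986163/26699904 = 54.68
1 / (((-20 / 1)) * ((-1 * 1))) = 1 / 20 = 0.05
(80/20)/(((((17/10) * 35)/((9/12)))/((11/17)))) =66/2023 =0.03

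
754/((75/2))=1508/75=20.11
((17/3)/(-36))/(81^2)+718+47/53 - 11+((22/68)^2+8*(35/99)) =42431625020699/59693933178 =710.82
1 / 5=0.20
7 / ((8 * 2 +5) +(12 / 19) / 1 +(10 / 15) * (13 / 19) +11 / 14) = 5586 / 18253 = 0.31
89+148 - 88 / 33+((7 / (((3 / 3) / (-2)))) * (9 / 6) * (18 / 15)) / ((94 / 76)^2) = 7218803 / 33135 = 217.86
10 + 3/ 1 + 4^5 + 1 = 1038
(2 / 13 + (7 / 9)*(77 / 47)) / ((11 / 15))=39265 / 20163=1.95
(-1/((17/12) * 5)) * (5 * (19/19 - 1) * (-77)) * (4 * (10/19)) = 0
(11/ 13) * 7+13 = 246/ 13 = 18.92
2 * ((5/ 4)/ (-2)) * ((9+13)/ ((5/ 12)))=-66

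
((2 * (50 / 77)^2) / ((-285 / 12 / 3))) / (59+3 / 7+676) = -1000 / 6903897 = -0.00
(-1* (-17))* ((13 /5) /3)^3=37349 /3375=11.07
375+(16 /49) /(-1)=18359 /49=374.67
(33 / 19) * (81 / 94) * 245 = 654885 / 1786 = 366.68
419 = 419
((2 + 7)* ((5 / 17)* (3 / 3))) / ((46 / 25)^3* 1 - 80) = -703125 / 19595288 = -0.04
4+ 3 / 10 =43 / 10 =4.30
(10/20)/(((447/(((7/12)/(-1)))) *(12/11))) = -77/128736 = -0.00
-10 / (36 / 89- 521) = 890 / 46333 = 0.02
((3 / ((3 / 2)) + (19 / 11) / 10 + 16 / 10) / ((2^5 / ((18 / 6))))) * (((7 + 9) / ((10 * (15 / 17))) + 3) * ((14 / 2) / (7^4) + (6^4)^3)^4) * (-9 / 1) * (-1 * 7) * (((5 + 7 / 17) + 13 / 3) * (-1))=-1983359297095361966106299942548503335890143474499822119 / 84516594500800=-23467099080483990476472790000000000000000.00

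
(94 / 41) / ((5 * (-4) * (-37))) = 47 / 15170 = 0.00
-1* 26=-26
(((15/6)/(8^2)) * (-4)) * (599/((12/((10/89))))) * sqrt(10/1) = -2.77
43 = 43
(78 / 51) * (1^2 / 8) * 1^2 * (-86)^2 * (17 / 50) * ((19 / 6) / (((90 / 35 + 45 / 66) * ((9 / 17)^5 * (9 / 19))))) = 948686668002073 / 39937791150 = 23754.11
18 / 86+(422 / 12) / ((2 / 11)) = 99911 / 516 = 193.63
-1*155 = -155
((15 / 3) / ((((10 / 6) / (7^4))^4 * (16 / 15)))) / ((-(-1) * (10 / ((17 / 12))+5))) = 137285236183021731 / 82000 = 1674210197353.92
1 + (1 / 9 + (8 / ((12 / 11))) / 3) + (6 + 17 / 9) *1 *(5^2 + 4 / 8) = 3685 / 18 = 204.72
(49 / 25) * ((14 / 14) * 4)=196 / 25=7.84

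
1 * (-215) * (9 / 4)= -1935 / 4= -483.75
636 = 636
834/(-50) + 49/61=-24212/1525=-15.88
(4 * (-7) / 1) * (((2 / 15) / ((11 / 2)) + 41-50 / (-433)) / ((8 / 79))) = -1625392531 / 142890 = -11375.13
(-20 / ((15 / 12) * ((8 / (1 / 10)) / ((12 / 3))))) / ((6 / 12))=-8 / 5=-1.60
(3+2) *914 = 4570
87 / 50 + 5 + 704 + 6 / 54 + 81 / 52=8335183 / 11700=712.41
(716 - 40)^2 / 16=28561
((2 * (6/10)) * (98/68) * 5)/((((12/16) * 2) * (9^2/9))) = 98/153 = 0.64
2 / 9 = 0.22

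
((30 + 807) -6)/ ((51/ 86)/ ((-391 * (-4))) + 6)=2191624/ 15825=138.49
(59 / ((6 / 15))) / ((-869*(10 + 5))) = -59 / 5214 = -0.01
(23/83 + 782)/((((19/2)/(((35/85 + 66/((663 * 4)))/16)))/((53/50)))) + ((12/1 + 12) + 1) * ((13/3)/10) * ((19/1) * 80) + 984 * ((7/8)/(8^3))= 220428654544843/13383052800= 16470.73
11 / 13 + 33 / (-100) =0.52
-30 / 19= -1.58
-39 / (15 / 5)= -13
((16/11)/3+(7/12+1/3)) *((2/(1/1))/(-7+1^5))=-185/396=-0.47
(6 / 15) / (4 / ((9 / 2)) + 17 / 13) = 234 / 1285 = 0.18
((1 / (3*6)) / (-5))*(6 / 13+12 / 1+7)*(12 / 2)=-253 / 195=-1.30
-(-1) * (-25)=-25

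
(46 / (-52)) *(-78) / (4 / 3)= 207 / 4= 51.75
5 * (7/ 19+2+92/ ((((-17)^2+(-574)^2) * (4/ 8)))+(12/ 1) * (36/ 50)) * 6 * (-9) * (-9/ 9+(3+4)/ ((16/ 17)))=-19134.98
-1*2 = -2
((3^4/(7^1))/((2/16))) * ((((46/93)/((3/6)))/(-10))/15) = -0.61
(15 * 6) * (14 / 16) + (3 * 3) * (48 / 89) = 29763 / 356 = 83.60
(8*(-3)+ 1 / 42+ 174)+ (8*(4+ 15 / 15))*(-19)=-25619 / 42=-609.98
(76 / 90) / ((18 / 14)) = 266 / 405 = 0.66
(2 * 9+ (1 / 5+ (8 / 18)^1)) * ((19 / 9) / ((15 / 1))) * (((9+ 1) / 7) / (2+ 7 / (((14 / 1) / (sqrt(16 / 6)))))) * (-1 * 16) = -510112 / 14175+ 255056 * sqrt(6) / 42525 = -21.30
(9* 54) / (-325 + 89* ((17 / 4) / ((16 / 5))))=-31104 / 13235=-2.35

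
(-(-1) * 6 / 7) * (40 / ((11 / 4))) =960 / 77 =12.47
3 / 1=3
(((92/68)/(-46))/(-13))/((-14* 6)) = -0.00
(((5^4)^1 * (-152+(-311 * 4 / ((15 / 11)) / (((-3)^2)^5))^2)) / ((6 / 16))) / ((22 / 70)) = -834734874836408000 / 1035574967097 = -806059.34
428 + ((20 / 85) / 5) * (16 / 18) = 327452 / 765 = 428.04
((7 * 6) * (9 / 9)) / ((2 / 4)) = 84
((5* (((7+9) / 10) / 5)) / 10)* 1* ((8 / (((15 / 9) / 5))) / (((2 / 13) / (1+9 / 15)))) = 4992 / 125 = 39.94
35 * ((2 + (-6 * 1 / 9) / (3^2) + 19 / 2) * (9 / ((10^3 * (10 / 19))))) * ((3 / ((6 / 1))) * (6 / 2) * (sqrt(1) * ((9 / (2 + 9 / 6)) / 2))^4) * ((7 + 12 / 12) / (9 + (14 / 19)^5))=190448171573697 / 7828191245000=24.33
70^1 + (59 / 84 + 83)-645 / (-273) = 170423 / 1092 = 156.07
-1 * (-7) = 7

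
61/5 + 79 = 456/5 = 91.20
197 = 197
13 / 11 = 1.18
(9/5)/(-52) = -9/260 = -0.03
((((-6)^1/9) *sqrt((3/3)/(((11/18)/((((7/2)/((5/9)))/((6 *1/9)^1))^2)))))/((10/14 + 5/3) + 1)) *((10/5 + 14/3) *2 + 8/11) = -306936 *sqrt(22)/42955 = -33.52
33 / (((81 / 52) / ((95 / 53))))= 54340 / 1431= 37.97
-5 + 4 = -1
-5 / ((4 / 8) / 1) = -10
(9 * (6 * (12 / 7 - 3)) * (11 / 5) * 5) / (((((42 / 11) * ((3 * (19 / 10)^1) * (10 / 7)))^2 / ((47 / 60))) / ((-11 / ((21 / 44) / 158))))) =597982363 / 265335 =2253.69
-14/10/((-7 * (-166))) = -1/830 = -0.00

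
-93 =-93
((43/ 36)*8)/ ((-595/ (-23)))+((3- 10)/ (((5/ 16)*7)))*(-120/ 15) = 139066/ 5355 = 25.97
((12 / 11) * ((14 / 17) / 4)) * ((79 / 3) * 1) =1106 / 187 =5.91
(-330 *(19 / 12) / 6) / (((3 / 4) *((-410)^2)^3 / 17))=-3553 / 8550187633800000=-0.00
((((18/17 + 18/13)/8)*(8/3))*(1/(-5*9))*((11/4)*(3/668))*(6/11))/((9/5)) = -5/73814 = -0.00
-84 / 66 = -14 / 11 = -1.27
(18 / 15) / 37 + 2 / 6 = 203 / 555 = 0.37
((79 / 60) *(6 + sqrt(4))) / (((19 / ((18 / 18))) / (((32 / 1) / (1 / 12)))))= 20224 / 95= 212.88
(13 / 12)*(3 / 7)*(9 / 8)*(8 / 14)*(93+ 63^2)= 237627 / 196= 1212.38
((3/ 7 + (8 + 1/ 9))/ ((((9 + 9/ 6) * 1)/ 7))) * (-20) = -21520/ 189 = -113.86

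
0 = 0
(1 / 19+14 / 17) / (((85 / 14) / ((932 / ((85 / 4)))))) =14770336 / 2333675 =6.33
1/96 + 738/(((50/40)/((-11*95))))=-59228927/96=-616967.99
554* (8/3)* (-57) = -84208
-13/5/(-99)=0.03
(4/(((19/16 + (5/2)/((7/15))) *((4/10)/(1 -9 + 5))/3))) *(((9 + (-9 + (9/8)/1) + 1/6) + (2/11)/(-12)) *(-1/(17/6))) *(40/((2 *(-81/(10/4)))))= -4718000/1233639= -3.82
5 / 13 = 0.38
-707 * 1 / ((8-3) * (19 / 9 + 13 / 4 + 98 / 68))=-432684 / 20815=-20.79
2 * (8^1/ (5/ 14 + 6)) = 224/ 89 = 2.52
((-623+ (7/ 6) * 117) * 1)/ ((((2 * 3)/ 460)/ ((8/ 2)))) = -447580/ 3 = -149193.33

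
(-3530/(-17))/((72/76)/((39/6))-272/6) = -1307865/284614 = -4.60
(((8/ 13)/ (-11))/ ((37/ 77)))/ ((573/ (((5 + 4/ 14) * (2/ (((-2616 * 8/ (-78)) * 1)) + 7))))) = -12221/ 1623882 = -0.01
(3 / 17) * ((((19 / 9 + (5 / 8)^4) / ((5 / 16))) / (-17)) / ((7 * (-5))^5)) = 83449 / 58286676000000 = 0.00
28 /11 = 2.55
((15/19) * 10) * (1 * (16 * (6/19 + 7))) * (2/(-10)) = -66720/361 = -184.82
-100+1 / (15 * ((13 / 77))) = -19423 / 195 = -99.61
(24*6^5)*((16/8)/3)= 124416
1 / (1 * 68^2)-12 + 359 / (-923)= -52874517 / 4267952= -12.39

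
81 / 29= 2.79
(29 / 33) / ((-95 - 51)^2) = 29 / 703428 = 0.00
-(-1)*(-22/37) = -22/37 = -0.59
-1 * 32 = -32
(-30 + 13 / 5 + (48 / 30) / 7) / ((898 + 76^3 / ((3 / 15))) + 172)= -951 / 76858250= -0.00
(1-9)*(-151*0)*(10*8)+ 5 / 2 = 5 / 2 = 2.50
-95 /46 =-2.07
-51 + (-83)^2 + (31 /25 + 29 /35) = 1197012 /175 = 6840.07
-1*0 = 0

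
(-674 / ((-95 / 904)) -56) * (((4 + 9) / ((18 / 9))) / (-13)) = -301988 / 95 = -3178.82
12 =12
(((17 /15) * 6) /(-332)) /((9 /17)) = -289 /7470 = -0.04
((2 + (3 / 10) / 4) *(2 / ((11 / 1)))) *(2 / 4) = 83 / 440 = 0.19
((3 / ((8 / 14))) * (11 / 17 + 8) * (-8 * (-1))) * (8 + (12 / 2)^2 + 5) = 302526 / 17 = 17795.65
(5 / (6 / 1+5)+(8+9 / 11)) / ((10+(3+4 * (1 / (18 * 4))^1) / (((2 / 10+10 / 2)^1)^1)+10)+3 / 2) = 47736 / 113707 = 0.42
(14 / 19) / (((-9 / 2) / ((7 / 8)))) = -49 / 342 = -0.14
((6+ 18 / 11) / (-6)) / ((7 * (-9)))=2 / 99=0.02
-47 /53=-0.89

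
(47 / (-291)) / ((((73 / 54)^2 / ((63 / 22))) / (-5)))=7195230 / 5686043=1.27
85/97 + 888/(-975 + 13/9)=-15227/424957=-0.04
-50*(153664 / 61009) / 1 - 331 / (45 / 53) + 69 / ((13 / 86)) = -162853097 / 2745405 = -59.32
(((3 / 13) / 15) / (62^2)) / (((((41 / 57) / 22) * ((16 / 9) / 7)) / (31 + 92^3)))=30760179219 / 81954080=375.33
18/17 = 1.06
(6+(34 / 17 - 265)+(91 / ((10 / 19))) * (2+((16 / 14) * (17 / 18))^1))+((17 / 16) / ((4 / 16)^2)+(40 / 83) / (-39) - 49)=11818766 / 48555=243.41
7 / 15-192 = -191.53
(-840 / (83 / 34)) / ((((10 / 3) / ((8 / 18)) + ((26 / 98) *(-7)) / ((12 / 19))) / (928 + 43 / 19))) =-42403032000 / 603991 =-70204.74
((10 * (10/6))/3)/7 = 50/63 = 0.79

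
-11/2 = -5.50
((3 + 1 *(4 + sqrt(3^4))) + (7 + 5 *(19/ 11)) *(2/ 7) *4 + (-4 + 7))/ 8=2839/ 616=4.61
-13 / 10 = -1.30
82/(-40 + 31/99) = -8118/3929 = -2.07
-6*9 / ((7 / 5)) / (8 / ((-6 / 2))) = 405 / 28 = 14.46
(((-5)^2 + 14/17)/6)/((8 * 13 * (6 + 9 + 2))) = 439/180336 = 0.00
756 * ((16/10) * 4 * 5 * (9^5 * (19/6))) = 4523625792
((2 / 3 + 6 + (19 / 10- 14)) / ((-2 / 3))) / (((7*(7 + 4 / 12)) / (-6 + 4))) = -489 / 1540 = -0.32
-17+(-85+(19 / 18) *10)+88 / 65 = -90.09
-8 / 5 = -1.60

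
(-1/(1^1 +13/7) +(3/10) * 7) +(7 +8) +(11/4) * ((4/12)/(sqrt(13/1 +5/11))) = 11 * sqrt(407)/888 +67/4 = 17.00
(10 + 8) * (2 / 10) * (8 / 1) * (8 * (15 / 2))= 1728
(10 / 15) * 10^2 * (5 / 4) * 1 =250 / 3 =83.33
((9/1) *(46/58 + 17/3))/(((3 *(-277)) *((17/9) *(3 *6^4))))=-281/29497176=-0.00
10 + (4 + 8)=22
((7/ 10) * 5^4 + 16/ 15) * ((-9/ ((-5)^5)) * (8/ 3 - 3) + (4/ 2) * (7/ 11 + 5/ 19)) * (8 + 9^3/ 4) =11758382651921/ 78375000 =150027.21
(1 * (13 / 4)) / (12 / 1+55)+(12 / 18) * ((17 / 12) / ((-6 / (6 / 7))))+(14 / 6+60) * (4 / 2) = 2103413 / 16884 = 124.58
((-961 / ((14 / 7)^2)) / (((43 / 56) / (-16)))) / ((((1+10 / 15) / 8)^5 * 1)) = 1714066292736 / 134375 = 12755842.18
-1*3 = -3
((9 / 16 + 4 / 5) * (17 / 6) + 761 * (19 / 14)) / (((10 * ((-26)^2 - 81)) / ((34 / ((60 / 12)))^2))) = 59213227 / 7350000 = 8.06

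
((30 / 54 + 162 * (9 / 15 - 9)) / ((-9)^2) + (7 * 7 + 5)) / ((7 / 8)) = 1084952 / 25515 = 42.52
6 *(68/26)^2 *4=27744/169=164.17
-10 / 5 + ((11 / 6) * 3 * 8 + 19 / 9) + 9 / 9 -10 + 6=41.11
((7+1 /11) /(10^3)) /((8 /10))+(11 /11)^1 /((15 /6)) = 1799 /4400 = 0.41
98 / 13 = 7.54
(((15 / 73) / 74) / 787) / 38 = 15 / 161552212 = 0.00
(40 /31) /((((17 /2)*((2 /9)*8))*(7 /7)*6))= 15 /1054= 0.01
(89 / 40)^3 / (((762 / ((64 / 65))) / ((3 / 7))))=704969 / 115570000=0.01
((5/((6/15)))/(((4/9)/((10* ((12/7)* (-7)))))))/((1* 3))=-1125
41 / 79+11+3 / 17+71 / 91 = 1524690 / 122213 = 12.48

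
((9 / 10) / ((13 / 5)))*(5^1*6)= 135 / 13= 10.38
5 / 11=0.45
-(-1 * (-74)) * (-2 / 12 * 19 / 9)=703 / 27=26.04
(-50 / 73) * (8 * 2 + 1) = -850 / 73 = -11.64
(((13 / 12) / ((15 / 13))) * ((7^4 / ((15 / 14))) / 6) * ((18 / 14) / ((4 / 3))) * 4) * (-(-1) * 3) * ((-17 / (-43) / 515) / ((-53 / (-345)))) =20.28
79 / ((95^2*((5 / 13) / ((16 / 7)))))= 16432 / 315875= 0.05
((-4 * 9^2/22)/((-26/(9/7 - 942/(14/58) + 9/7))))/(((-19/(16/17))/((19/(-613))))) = -388800/114631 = -3.39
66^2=4356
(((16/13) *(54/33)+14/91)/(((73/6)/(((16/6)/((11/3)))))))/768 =155/918632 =0.00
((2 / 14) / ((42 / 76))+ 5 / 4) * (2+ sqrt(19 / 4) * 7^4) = 887 / 294+ 43463 * sqrt(19) / 24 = 7896.80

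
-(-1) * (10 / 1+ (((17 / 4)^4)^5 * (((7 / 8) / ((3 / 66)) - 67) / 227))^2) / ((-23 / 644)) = -4218146213861157476425728986542178011621652583246826247 / 249178954235688906973738172416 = -16928180097711515444203660.00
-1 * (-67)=67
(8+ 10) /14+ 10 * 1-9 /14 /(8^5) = 11.29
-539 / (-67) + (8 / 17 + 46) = 62093 / 1139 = 54.52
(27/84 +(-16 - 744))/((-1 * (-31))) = -21271/868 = -24.51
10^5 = 100000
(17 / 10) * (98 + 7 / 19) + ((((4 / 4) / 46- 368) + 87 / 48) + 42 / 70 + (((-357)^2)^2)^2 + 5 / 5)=263843092627392255003.66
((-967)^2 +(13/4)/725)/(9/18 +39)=2711758113/114550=23673.14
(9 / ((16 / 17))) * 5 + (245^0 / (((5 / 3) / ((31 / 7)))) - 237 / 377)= 10522431 / 211120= 49.84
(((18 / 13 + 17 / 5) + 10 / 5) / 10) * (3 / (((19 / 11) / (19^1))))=14553 / 650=22.39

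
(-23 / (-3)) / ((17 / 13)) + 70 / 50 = 1852 / 255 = 7.26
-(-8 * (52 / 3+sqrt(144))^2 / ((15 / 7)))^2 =-188064464896 / 18225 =-10319037.85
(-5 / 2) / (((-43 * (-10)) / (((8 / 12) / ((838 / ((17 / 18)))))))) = -17 / 3891672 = -0.00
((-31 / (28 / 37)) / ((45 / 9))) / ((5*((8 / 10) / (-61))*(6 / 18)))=209901 / 560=374.82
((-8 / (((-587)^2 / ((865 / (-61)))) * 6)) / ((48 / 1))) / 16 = 865 / 12106776384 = 0.00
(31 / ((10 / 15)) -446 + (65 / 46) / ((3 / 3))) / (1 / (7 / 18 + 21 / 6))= -106820 / 69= -1548.12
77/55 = 7/5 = 1.40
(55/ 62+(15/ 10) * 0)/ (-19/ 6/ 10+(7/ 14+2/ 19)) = 31350/ 10199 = 3.07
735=735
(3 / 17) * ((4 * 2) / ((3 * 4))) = 2 / 17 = 0.12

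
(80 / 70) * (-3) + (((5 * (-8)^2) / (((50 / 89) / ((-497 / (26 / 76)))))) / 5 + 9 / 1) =-376498621 / 2275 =-165493.90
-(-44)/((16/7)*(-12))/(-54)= 77/2592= 0.03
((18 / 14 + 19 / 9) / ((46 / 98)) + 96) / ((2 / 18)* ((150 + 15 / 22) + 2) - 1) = 6.47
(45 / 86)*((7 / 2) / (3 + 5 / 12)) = 945 / 1763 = 0.54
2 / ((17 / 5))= 10 / 17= 0.59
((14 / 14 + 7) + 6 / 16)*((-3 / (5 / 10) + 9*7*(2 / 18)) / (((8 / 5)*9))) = 335 / 576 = 0.58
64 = 64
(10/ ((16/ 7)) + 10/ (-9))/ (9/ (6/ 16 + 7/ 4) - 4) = 3995/ 288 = 13.87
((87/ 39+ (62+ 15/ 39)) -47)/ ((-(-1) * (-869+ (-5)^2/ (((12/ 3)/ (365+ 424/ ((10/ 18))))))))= 916/ 321477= 0.00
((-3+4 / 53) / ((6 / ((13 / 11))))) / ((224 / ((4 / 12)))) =-2015 / 2350656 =-0.00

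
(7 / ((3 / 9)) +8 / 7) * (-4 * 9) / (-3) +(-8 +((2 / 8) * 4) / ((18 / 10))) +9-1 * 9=16271 / 63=258.27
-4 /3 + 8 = 20 /3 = 6.67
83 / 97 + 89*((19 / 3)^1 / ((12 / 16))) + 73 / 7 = 4661714 / 6111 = 762.84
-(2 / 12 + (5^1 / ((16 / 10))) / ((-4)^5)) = -4021 / 24576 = -0.16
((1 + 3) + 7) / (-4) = -11 / 4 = -2.75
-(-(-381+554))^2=-29929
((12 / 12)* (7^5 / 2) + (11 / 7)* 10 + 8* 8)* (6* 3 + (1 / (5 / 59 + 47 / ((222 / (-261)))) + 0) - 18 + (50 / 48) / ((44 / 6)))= 623944872885 / 593530784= 1051.24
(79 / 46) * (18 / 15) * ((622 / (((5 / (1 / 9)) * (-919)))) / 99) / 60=-24569 / 4708266750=-0.00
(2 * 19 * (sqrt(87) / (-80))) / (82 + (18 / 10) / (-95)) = -0.05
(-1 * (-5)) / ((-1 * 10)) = -0.50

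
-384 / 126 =-64 / 21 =-3.05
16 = 16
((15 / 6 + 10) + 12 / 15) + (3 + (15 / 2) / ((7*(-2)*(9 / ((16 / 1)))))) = 3223 / 210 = 15.35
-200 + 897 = 697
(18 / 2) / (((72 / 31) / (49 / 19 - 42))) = -23219 / 152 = -152.76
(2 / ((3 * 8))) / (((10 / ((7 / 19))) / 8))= 0.02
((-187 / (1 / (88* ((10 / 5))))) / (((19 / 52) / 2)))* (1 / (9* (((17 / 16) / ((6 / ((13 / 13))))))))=-6443008 / 57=-113035.23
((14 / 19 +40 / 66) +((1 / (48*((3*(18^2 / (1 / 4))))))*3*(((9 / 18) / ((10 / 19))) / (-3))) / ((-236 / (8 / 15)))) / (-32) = -463555357571 / 11046050611200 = -0.04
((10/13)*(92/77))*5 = 4600/1001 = 4.60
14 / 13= 1.08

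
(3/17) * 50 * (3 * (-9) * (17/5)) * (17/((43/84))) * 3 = -3470040/43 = -80698.60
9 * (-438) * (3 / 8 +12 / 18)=-16425 / 4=-4106.25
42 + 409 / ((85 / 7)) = 6433 / 85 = 75.68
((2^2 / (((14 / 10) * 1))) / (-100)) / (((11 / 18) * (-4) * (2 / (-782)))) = -3519 / 770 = -4.57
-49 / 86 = -0.57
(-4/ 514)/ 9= -2/ 2313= -0.00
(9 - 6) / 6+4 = 9 / 2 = 4.50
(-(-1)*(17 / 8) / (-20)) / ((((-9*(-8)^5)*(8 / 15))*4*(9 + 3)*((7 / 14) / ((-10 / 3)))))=85 / 905969664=0.00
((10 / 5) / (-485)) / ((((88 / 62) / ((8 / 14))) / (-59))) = 3658 / 37345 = 0.10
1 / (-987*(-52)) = 1 / 51324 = 0.00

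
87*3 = 261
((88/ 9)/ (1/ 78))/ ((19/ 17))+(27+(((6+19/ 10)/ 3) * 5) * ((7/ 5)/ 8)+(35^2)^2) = 2282031769/ 1520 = 1501336.69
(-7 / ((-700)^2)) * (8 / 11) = -1 / 96250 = -0.00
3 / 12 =1 / 4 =0.25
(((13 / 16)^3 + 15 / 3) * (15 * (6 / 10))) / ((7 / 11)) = 2245023 / 28672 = 78.30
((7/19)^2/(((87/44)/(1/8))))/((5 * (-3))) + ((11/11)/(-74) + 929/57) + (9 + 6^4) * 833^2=15784104950950646/17430885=905525161.28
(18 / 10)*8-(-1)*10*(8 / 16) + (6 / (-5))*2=17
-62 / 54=-31 / 27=-1.15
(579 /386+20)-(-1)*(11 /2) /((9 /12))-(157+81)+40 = -1015 /6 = -169.17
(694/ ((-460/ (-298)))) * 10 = 103406/ 23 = 4495.91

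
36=36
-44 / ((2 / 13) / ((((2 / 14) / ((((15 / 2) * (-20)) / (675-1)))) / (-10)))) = -48191 / 2625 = -18.36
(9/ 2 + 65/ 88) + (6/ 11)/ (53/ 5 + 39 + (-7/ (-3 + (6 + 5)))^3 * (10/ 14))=1760427/ 335336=5.25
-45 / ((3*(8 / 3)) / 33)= -1485 / 8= -185.62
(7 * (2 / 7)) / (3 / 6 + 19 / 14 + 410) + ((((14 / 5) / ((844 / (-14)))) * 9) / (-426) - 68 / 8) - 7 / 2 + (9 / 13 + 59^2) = 19481414761213 / 5614728990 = 3469.70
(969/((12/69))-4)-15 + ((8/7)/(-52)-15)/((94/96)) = 94733983/17108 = 5537.41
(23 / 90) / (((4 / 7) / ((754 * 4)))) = 60697 / 45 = 1348.82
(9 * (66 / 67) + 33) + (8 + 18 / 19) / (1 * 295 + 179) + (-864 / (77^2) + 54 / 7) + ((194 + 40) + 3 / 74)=37526084741987 / 132370106946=283.49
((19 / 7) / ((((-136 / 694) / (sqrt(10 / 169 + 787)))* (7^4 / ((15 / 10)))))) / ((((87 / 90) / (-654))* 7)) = 97015995* sqrt(133013) / 1508024882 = 23.46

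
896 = 896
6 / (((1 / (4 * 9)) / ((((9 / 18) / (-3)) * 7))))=-252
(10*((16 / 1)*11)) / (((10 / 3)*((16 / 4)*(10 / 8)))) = 528 / 5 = 105.60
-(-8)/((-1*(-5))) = 8/5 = 1.60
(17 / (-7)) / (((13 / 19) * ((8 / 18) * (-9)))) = 323 / 364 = 0.89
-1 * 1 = -1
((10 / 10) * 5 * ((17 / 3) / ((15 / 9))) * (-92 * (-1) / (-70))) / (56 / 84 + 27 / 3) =-2346 / 1015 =-2.31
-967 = -967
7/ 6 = 1.17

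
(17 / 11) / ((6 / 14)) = 119 / 33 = 3.61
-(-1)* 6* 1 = 6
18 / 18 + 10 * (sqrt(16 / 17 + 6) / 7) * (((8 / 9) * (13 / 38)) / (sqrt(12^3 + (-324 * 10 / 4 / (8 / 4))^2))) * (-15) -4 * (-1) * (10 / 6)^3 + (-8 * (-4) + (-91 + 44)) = 122 / 27 -2600 * sqrt(36944502) / 374767533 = 4.48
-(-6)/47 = 6/47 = 0.13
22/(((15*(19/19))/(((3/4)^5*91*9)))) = 729729/2560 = 285.05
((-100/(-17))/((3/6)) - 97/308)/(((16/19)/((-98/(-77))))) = 1139069/65824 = 17.30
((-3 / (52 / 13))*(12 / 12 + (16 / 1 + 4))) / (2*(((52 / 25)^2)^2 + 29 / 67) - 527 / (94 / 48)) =25831640625 / 378544631576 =0.07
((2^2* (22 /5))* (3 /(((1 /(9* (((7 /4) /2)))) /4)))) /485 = 8316 /2425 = 3.43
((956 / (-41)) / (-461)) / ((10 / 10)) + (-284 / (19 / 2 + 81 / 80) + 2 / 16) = -3413118051 / 127165928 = -26.84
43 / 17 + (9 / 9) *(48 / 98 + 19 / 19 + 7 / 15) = 4.49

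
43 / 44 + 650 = 28643 / 44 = 650.98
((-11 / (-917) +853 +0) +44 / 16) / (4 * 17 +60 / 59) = 185197165 / 14936096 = 12.40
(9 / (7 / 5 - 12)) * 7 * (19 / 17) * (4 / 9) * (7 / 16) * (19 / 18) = -88445 / 64872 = -1.36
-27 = -27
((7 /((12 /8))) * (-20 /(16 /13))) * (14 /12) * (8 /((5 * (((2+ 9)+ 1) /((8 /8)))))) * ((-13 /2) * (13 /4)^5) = 3074677333 /110592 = 27801.99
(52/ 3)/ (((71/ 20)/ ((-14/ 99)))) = -14560/ 21087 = -0.69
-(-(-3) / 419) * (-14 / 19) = 42 / 7961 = 0.01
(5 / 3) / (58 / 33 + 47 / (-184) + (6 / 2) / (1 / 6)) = 10120 / 118417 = 0.09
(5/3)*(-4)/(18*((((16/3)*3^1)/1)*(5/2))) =-1/108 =-0.01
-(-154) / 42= 11 / 3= 3.67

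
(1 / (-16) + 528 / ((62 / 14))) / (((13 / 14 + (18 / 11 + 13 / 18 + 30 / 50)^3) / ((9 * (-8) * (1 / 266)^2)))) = -0.00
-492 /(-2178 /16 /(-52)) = -68224 /363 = -187.94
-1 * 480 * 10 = -4800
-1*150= -150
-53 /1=-53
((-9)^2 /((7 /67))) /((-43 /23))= -124821 /301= -414.69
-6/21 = -2/7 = -0.29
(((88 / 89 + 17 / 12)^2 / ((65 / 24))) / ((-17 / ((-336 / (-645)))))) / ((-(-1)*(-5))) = 369586616 / 28227473625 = 0.01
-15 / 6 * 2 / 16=-5 / 16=-0.31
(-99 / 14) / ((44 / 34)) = -153 / 28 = -5.46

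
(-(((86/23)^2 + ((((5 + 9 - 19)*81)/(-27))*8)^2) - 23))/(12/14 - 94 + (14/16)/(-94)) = 40073931856/259396737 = 154.49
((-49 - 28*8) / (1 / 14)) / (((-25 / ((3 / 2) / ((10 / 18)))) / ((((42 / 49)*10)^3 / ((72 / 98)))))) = 353808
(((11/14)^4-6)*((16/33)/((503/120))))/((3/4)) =-34536800/39854199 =-0.87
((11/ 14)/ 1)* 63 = 49.50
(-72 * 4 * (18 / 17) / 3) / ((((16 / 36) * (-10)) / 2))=3888 / 85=45.74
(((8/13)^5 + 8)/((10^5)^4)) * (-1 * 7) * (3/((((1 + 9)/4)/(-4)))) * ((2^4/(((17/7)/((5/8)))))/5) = 0.00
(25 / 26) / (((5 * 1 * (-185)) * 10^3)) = -1 / 962000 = -0.00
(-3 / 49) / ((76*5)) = -3 / 18620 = -0.00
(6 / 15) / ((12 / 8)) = 0.27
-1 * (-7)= 7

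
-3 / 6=-1 / 2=-0.50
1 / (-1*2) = -1 / 2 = -0.50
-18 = -18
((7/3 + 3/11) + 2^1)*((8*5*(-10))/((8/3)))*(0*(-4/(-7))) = 0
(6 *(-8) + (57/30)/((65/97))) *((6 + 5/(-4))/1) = -557783/2600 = -214.53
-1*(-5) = 5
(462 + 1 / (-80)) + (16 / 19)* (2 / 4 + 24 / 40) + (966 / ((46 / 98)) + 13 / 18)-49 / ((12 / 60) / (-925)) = 3134725981 / 13680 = 229146.64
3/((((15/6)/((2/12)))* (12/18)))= 3/10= 0.30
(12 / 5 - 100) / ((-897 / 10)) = 976 / 897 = 1.09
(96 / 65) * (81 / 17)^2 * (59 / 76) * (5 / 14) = 4645188 / 499681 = 9.30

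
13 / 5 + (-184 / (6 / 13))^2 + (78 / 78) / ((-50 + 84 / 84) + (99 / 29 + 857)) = 168298348912 / 1058895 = 158937.71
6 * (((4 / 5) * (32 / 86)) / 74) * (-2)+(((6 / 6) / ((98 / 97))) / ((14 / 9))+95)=1043272567 / 10914260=95.59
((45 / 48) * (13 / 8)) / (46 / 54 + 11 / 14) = 36855 / 39616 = 0.93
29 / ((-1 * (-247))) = 29 / 247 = 0.12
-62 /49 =-1.27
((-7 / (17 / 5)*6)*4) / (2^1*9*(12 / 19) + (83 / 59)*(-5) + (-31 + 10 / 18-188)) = 1694952 / 7344527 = 0.23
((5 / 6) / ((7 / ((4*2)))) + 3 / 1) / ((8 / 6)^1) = 83 / 28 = 2.96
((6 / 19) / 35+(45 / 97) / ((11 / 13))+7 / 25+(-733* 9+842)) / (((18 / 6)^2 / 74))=-167852346818 / 3547775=-47312.00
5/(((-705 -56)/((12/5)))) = -12/761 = -0.02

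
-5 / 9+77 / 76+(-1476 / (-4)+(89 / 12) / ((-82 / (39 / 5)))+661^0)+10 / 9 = 104004883 / 280440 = 370.86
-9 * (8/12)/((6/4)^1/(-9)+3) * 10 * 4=-1440/17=-84.71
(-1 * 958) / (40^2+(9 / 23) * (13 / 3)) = -22034 / 36839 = -0.60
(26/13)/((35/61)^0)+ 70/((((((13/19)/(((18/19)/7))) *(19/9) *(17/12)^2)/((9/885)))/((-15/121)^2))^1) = 123355476154/61661991677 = 2.00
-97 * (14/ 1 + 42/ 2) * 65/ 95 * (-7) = 16260.26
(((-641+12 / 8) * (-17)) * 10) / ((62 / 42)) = 2283015 / 31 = 73645.65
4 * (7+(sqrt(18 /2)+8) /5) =184 /5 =36.80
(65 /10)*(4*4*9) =936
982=982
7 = 7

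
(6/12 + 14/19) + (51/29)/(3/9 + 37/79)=9451/2755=3.43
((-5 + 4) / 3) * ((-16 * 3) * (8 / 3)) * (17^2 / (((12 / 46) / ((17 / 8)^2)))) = 1920983 / 9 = 213442.56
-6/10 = -3/5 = -0.60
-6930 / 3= -2310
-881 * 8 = -7048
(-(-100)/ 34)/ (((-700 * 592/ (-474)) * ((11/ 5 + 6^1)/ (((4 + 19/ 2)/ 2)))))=31995/ 11553472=0.00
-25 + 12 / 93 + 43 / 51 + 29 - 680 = -1067219 / 1581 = -675.03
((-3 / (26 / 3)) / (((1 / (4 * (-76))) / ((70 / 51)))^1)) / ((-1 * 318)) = -5320 / 11713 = -0.45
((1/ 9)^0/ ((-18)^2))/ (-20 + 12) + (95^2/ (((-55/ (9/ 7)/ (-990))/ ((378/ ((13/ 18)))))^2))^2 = 129793975934136976857097912291439/ 74030112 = 1753259213414900369961590.00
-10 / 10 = -1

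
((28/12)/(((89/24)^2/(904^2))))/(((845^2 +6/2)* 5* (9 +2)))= 39226368/11109638155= 0.00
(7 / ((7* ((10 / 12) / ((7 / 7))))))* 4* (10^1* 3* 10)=1440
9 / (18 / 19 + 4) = 171 / 94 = 1.82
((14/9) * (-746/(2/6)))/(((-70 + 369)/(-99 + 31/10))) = 5007898/4485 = 1116.59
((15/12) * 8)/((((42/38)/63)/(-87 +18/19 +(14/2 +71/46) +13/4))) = -1947075/46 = -42327.72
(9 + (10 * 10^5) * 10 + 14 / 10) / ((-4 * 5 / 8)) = -100000104 / 25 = -4000004.16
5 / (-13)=-5 / 13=-0.38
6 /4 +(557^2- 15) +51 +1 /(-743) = 461085737 /1486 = 310286.50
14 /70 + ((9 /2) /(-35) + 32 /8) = 57 /14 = 4.07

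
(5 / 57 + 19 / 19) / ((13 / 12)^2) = 0.93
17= 17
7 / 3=2.33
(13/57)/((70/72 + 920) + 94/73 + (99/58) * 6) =0.00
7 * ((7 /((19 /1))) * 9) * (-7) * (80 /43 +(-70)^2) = -650677860 /817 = -796423.33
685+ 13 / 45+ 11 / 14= 432227 / 630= 686.07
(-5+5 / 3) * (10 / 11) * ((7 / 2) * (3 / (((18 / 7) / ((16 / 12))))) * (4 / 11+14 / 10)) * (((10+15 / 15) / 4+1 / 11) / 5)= -594125 / 35937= -16.53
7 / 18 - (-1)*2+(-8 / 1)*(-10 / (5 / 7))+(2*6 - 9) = 2113 / 18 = 117.39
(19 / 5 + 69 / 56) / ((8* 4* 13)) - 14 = -1629311 / 116480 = -13.99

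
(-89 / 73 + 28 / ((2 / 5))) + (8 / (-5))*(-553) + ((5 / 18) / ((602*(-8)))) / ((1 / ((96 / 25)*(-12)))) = 104765449 / 109865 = 953.58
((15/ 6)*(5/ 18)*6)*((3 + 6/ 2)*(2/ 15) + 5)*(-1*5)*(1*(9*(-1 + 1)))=0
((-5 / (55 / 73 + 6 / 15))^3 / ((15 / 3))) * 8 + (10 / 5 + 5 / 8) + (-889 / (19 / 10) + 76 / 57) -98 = -23555252102023 / 34026018216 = -692.27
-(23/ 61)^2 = -529/ 3721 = -0.14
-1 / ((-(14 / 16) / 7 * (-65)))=-8 / 65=-0.12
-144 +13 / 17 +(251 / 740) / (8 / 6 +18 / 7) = -147666193 / 1031560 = -143.15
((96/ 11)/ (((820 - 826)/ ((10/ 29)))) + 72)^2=520204864/ 101761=5112.03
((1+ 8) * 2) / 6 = 3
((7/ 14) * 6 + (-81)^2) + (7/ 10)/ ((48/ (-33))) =1050163/ 160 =6563.52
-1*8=-8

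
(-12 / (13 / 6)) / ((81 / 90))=-80 / 13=-6.15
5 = 5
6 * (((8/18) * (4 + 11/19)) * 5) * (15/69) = 5800/437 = 13.27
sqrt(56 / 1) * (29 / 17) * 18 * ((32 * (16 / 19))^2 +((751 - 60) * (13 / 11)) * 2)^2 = 91646464550648400 * sqrt(14) / 268070297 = 1279178166.68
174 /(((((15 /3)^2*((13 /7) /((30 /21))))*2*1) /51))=8874 /65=136.52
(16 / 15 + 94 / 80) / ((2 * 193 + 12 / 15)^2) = 1345 / 89768544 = 0.00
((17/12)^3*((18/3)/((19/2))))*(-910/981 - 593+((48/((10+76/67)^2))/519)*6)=-1066.50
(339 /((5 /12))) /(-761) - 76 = -293248 /3805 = -77.07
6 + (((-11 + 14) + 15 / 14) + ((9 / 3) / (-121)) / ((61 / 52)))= 1038537 / 103334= 10.05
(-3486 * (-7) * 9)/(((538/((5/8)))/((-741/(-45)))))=9040941/2152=4201.18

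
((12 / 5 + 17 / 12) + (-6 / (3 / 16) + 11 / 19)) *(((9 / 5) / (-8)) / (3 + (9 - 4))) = 94407 / 121600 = 0.78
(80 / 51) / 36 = 20 / 459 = 0.04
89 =89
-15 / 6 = -5 / 2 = -2.50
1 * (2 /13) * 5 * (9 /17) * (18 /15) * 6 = 648 /221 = 2.93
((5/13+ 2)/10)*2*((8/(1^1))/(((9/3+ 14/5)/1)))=248/377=0.66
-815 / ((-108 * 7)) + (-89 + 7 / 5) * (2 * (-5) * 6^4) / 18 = 47683247 / 756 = 63073.08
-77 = -77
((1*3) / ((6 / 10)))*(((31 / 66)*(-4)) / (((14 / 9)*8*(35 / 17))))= -1581 / 4312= -0.37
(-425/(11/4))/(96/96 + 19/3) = -2550/121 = -21.07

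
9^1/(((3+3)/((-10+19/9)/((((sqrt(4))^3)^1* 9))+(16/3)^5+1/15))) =41942623/6480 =6472.63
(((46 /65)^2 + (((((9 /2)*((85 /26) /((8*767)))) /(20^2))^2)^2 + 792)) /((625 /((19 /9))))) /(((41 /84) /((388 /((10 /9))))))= 13021442006963833297367171861389355343 /6799212547247037571137536000000000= 1915.14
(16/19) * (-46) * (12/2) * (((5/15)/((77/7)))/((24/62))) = -11408/627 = -18.19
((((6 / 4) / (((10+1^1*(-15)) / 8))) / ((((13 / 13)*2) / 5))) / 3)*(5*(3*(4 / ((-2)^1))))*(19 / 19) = 60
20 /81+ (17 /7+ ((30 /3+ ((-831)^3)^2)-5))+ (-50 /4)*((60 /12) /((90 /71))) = 746877184588396500491 /2268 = 329310927949028439.37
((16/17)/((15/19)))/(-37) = -0.03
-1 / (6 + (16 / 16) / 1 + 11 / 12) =-12 / 95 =-0.13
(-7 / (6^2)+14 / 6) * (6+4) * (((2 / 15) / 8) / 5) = 77 / 1080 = 0.07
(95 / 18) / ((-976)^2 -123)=95 / 17144154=0.00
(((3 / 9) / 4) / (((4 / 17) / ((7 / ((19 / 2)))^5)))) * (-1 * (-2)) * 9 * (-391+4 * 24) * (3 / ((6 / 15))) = -7585839450 / 2476099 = -3063.63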